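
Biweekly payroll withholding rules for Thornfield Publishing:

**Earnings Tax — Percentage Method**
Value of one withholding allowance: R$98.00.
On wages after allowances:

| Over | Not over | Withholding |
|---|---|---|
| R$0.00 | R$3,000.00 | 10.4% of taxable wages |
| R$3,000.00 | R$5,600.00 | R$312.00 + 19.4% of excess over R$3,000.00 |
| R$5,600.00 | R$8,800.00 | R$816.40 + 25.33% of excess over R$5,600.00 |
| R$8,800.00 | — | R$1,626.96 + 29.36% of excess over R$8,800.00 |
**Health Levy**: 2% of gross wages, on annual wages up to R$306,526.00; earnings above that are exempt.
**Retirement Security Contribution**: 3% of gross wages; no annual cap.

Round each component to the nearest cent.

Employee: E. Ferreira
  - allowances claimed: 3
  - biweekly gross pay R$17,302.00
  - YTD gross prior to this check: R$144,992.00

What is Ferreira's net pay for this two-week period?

Earnings Tax: taxable = R$17,302.00 − 3×R$98.00 = R$17,008.00
  R$1,626.96 + 29.36% × (R$17,008.00 − R$8,800.00) = R$1,626.96 + 29.36% × R$8,208.00 = R$4,036.83
Health Levy: 2% × R$17,302.00 = R$346.04
Retirement Security Contribution: 3% × R$17,302.00 = R$519.06
Total withheld: R$4,036.83 + R$346.04 + R$519.06 = R$4,901.93
Net pay: R$17,302.00 − R$4,901.93 = R$12,400.07

R$12,400.07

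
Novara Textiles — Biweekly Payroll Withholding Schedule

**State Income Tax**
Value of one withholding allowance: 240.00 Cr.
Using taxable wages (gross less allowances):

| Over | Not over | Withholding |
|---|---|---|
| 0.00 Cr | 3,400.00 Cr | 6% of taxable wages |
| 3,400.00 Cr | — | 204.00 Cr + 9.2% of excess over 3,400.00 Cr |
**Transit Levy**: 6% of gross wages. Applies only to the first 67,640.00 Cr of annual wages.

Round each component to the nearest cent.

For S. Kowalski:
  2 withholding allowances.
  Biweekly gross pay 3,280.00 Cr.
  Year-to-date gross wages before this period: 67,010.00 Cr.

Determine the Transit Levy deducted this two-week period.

37.80 Cr

Transit Levy: cap 67,640.00 Cr − YTD 67,010.00 Cr = 630.00 Cr subject; 6% × 630.00 Cr = 37.80 Cr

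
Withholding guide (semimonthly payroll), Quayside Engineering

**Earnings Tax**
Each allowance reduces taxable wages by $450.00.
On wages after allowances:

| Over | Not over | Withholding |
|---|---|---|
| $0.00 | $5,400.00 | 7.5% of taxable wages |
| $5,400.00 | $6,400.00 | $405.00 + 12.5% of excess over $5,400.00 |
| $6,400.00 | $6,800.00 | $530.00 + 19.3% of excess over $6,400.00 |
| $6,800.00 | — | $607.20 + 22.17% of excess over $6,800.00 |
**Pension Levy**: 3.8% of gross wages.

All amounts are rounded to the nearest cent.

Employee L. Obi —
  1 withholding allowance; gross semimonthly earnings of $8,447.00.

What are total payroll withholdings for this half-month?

Earnings Tax: taxable = $8,447.00 − 1×$450.00 = $7,997.00
  $607.20 + 22.17% × ($7,997.00 − $6,800.00) = $607.20 + 22.17% × $1,197.00 = $872.57
Pension Levy: 3.8% × $8,447.00 = $320.99
Total: $872.57 + $320.99 = $1,193.56

$1,193.56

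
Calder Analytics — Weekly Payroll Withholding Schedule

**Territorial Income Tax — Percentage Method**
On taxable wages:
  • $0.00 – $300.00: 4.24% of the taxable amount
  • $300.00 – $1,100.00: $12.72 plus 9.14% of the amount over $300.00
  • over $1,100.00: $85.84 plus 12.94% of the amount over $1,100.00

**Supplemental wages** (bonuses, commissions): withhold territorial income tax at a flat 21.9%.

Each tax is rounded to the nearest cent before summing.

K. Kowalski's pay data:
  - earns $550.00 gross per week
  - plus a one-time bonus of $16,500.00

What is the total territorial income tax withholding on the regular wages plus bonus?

Territorial Income Tax: taxable = $550.00
  $12.72 + 9.14% × ($550.00 − $300.00) = $12.72 + 9.14% × $250.00 = $35.57
Supplemental (21.9% flat on bonus): 21.9% × $16,500.00 = $3,613.50
Total territorial income tax: $35.57 + $3,613.50 = $3,649.07

$3,649.07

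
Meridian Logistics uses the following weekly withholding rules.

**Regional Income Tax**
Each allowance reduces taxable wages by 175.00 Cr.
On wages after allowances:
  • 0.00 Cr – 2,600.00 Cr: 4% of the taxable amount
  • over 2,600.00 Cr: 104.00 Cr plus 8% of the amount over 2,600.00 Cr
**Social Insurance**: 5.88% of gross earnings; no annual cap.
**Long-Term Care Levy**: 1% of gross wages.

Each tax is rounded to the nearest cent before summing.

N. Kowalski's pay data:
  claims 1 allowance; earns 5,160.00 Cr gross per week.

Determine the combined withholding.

649.81 Cr

Regional Income Tax: taxable = 5,160.00 Cr − 1×175.00 Cr = 4,985.00 Cr
  104.00 Cr + 8% × (4,985.00 Cr − 2,600.00 Cr) = 104.00 Cr + 8% × 2,385.00 Cr = 294.80 Cr
Social Insurance: 5.88% × 5,160.00 Cr = 303.41 Cr
Long-Term Care Levy: 1% × 5,160.00 Cr = 51.60 Cr
Total: 294.80 Cr + 303.41 Cr + 51.60 Cr = 649.81 Cr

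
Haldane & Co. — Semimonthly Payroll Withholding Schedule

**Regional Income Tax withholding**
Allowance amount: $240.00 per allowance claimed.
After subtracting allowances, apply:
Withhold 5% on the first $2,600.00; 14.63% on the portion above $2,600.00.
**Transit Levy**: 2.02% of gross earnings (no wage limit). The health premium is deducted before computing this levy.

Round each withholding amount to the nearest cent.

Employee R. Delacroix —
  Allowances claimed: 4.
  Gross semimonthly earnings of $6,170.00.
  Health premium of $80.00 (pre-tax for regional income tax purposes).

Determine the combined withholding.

$623.16

Regional Income Tax: taxable = $6,170.00 − $80.00 − 4×$240.00 = $5,130.00
  $130.00 + 14.63% × ($5,130.00 − $2,600.00) = $130.00 + 14.63% × $2,530.00 = $500.14
Transit Levy: 2.02% × $6,090.00 = $123.02
Total: $500.14 + $123.02 = $623.16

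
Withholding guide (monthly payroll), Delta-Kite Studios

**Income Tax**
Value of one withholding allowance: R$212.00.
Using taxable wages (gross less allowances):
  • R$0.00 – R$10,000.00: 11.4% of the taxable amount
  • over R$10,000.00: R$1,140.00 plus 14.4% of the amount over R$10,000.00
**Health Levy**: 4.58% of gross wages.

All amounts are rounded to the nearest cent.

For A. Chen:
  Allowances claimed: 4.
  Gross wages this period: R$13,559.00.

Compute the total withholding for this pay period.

R$2,151.38

Income Tax: taxable = R$13,559.00 − 4×R$212.00 = R$12,711.00
  R$1,140.00 + 14.4% × (R$12,711.00 − R$10,000.00) = R$1,140.00 + 14.4% × R$2,711.00 = R$1,530.38
Health Levy: 4.58% × R$13,559.00 = R$621.00
Total: R$1,530.38 + R$621.00 = R$2,151.38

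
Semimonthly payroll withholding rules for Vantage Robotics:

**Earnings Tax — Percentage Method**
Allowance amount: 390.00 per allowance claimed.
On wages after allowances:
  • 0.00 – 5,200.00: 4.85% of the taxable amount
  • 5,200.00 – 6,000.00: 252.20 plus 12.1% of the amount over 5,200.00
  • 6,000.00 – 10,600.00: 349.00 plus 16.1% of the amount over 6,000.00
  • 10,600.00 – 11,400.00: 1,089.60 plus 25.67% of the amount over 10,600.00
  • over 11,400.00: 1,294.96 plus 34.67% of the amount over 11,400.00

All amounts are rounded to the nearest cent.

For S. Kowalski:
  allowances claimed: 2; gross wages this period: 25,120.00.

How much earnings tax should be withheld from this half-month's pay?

Earnings Tax: taxable = 25,120.00 − 2×390.00 = 24,340.00
  1,294.96 + 34.67% × (24,340.00 − 11,400.00) = 1,294.96 + 34.67% × 12,940.00 = 5,781.26

5,781.26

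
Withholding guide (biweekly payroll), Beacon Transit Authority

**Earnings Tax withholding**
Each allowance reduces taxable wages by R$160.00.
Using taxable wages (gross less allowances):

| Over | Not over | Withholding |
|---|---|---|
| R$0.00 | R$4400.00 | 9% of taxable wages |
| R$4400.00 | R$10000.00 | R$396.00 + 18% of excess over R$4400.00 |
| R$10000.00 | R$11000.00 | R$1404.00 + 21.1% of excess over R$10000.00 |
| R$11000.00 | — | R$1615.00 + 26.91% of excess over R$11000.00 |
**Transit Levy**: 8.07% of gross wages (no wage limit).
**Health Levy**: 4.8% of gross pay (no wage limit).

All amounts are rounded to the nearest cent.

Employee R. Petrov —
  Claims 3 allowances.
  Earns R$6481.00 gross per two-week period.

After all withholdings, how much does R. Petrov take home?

Earnings Tax: taxable = R$6481.00 − 3×R$160.00 = R$6001.00
  R$396.00 + 18% × (R$6001.00 − R$4400.00) = R$396.00 + 18% × R$1601.00 = R$684.18
Transit Levy: 8.07% × R$6481.00 = R$523.02
Health Levy: 4.8% × R$6481.00 = R$311.09
Total withheld: R$684.18 + R$523.02 + R$311.09 = R$1518.29
Net pay: R$6481.00 − R$1518.29 = R$4962.71

R$4962.71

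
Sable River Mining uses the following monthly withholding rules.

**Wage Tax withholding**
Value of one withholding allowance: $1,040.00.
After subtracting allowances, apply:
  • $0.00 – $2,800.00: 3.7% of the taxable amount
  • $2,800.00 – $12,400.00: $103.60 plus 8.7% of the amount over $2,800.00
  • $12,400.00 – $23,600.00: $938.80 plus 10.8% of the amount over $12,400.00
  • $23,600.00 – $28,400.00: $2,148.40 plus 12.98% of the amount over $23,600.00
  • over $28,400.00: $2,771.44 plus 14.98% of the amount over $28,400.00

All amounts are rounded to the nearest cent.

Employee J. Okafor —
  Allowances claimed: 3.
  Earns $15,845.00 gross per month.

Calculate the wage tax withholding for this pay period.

Wage Tax: taxable = $15,845.00 − 3×$1,040.00 = $12,725.00
  $938.80 + 10.8% × ($12,725.00 − $12,400.00) = $938.80 + 10.8% × $325.00 = $973.90

$973.90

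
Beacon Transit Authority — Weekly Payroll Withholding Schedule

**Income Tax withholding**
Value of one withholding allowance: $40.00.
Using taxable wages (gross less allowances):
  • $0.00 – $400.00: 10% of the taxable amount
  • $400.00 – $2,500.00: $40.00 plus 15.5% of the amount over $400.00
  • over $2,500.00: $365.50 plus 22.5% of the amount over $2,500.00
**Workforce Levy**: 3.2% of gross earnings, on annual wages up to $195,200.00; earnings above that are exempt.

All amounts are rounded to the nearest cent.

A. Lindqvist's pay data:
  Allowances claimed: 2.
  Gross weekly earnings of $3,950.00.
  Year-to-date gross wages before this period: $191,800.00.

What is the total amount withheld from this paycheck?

$782.55

Income Tax: taxable = $3,950.00 − 2×$40.00 = $3,870.00
  $365.50 + 22.5% × ($3,870.00 − $2,500.00) = $365.50 + 22.5% × $1,370.00 = $673.75
Workforce Levy: cap $195,200.00 − YTD $191,800.00 = $3,400.00 subject; 3.2% × $3,400.00 = $108.80
Total: $673.75 + $108.80 = $782.55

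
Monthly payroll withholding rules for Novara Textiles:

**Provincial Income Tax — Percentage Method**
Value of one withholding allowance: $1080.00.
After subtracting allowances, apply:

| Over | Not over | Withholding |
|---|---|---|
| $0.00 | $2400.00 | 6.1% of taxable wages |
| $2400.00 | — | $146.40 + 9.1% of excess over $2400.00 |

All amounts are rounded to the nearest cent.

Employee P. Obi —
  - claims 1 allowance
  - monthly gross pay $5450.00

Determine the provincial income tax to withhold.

$325.67

Provincial Income Tax: taxable = $5450.00 − 1×$1080.00 = $4370.00
  $146.40 + 9.1% × ($4370.00 − $2400.00) = $146.40 + 9.1% × $1970.00 = $325.67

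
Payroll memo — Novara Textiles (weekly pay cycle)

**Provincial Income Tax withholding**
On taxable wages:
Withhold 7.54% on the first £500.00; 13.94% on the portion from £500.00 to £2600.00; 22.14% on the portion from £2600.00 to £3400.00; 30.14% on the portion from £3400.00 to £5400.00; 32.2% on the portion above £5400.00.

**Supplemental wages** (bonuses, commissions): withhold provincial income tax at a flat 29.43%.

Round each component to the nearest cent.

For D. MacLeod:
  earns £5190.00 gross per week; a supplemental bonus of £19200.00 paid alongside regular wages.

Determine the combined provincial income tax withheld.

£6697.63

Provincial Income Tax: taxable = £5190.00
  £507.56 + 30.14% × (£5190.00 − £3400.00) = £507.56 + 30.14% × £1790.00 = £1047.07
Supplemental (29.43% flat on bonus): 29.43% × £19200.00 = £5650.56
Total provincial income tax: £1047.07 + £5650.56 = £6697.63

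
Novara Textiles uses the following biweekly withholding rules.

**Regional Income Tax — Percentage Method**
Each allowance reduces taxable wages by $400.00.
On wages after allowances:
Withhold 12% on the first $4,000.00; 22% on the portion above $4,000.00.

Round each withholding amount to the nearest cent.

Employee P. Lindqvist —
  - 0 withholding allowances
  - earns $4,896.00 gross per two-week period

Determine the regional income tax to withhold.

Regional Income Tax: taxable = $4,896.00
  $480.00 + 22% × ($4,896.00 − $4,000.00) = $480.00 + 22% × $896.00 = $677.12

$677.12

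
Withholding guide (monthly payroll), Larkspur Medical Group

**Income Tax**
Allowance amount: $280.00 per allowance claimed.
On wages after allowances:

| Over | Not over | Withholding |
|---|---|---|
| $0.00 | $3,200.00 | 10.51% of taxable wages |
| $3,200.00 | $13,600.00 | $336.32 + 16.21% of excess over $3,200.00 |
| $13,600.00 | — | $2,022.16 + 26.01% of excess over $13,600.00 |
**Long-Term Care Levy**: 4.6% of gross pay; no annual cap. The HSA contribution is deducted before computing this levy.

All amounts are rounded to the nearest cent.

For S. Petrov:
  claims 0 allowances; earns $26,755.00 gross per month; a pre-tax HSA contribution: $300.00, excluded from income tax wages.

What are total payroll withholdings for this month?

$6,582.68

Income Tax: taxable = $26,755.00 − $300.00 = $26,455.00
  $2,022.16 + 26.01% × ($26,455.00 − $13,600.00) = $2,022.16 + 26.01% × $12,855.00 = $5,365.75
Long-Term Care Levy: 4.6% × $26,455.00 = $1,216.93
Total: $5,365.75 + $1,216.93 = $6,582.68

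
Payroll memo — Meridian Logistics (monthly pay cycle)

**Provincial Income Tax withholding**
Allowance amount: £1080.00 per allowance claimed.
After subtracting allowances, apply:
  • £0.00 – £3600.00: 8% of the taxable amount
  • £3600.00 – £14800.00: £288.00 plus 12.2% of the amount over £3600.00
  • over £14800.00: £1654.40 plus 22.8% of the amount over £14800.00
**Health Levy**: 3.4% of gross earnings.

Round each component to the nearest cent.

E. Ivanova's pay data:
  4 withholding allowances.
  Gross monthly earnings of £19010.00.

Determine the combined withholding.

£2287.32

Provincial Income Tax: taxable = £19010.00 − 4×£1080.00 = £14690.00
  £288.00 + 12.2% × (£14690.00 − £3600.00) = £288.00 + 12.2% × £11090.00 = £1640.98
Health Levy: 3.4% × £19010.00 = £646.34
Total: £1640.98 + £646.34 = £2287.32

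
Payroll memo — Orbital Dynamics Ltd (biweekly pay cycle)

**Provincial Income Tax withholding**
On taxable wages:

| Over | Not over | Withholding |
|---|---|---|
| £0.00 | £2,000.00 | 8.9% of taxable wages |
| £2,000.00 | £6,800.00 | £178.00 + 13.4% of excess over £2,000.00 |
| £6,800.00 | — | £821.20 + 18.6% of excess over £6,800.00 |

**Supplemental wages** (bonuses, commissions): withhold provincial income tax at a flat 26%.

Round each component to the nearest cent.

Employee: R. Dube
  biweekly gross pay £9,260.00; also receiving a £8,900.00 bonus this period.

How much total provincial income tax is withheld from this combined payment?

£3,592.76

Provincial Income Tax: taxable = £9,260.00
  £821.20 + 18.6% × (£9,260.00 − £6,800.00) = £821.20 + 18.6% × £2,460.00 = £1,278.76
Supplemental (26% flat on bonus): 26% × £8,900.00 = £2,314.00
Total provincial income tax: £1,278.76 + £2,314.00 = £3,592.76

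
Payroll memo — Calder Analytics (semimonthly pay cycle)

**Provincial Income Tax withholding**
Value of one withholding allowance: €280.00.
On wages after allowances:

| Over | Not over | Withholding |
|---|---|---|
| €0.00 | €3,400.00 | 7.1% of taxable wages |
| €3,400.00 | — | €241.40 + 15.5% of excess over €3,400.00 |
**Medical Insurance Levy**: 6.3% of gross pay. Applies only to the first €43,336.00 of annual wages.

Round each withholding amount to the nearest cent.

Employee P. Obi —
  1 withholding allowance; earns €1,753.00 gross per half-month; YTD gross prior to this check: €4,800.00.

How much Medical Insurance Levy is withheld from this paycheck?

€110.44

Medical Insurance Levy: 6.3% × €1,753.00 = €110.44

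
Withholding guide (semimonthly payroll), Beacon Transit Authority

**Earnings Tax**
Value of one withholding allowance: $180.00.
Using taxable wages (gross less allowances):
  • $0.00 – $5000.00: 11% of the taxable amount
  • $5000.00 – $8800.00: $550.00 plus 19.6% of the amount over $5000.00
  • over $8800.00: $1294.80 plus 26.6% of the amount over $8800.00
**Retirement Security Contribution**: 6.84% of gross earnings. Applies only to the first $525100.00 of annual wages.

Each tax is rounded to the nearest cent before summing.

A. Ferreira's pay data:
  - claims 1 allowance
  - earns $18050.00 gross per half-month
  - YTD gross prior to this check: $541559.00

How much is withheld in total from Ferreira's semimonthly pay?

Earnings Tax: taxable = $18050.00 − 1×$180.00 = $17870.00
  $1294.80 + 26.6% × ($17870.00 − $8800.00) = $1294.80 + 26.6% × $9070.00 = $3707.42
Retirement Security Contribution: YTD $541559.00 ≥ cap $525100.00 → $0.00
Total: $3707.42 + $0.00 = $3707.42

$3707.42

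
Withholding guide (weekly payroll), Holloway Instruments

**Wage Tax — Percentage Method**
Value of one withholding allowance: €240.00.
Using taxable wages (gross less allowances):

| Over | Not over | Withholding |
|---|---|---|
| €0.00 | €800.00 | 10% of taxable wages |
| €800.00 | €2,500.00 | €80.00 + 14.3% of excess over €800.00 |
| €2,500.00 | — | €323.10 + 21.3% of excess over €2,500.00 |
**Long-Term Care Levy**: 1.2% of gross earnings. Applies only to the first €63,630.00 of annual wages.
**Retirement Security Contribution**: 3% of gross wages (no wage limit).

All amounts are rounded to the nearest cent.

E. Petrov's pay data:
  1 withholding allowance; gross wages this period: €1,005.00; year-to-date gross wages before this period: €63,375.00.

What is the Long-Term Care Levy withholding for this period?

Long-Term Care Levy: cap €63,630.00 − YTD €63,375.00 = €255.00 subject; 1.2% × €255.00 = €3.06

€3.06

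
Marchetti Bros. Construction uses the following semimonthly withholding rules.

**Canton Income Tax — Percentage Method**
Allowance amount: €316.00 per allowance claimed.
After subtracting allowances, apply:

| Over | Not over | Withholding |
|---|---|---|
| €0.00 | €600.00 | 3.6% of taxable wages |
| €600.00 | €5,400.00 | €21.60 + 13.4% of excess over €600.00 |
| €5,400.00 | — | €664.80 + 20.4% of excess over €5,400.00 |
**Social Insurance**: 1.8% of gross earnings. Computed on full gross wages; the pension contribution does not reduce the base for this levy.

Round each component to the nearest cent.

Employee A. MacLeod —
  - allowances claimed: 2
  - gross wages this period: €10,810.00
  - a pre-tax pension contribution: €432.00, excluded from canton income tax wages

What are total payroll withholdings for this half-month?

Canton Income Tax: taxable = €10,810.00 − €432.00 − 2×€316.00 = €9,746.00
  €664.80 + 20.4% × (€9,746.00 − €5,400.00) = €664.80 + 20.4% × €4,346.00 = €1,551.38
Social Insurance: 1.8% × €10,810.00 = €194.58
Total: €1,551.38 + €194.58 = €1,745.96

€1,745.96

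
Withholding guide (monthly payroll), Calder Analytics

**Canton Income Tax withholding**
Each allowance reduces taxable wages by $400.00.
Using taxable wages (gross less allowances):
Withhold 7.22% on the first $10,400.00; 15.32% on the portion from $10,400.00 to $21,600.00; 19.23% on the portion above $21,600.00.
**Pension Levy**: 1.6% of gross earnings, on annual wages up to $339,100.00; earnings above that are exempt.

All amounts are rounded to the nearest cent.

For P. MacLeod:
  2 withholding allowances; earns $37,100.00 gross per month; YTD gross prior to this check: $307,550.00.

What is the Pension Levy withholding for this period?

Pension Levy: cap $339,100.00 − YTD $307,550.00 = $31,550.00 subject; 1.6% × $31,550.00 = $504.80

$504.80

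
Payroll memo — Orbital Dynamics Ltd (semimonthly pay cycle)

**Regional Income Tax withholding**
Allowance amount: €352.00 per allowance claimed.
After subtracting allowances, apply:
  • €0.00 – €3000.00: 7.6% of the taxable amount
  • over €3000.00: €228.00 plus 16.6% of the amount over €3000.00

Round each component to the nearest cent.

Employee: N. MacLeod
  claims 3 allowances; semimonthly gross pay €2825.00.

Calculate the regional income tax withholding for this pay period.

€134.44

Regional Income Tax: taxable = €2825.00 − 3×€352.00 = €1769.00
  7.6% × €1769.00 = €134.44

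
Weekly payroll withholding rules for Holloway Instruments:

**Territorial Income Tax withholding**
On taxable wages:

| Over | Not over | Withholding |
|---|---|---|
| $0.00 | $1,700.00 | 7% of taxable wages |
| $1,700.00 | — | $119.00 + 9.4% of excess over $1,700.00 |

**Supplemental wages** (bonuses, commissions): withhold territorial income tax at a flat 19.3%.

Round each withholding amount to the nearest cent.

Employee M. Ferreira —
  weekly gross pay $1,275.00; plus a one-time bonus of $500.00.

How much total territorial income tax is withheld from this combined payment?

Territorial Income Tax: taxable = $1,275.00
  7% × $1,275.00 = $89.25
Supplemental (19.3% flat on bonus): 19.3% × $500.00 = $96.50
Total territorial income tax: $89.25 + $96.50 = $185.75

$185.75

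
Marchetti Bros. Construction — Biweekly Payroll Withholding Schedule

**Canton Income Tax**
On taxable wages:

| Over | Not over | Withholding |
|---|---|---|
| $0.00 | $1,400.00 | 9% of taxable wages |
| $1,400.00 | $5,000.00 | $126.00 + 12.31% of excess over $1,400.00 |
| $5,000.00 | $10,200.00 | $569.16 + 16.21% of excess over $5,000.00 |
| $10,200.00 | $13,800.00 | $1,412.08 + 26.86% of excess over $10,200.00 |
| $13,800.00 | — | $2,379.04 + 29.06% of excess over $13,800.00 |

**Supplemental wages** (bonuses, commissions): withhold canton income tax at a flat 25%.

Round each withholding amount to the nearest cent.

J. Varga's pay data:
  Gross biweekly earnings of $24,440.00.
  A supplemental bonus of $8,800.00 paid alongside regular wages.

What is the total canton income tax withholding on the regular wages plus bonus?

Canton Income Tax: taxable = $24,440.00
  $2,379.04 + 29.06% × ($24,440.00 − $13,800.00) = $2,379.04 + 29.06% × $10,640.00 = $5,471.02
Supplemental (25% flat on bonus): 25% × $8,800.00 = $2,200.00
Total canton income tax: $5,471.02 + $2,200.00 = $7,671.02

$7,671.02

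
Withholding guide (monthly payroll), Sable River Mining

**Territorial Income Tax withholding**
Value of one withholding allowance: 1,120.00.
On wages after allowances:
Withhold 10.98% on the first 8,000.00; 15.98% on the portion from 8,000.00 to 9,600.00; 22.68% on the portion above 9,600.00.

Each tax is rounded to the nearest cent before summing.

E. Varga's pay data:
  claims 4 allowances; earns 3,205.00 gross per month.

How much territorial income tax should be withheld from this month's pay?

Territorial Income Tax: taxable = 3,205.00 − 4×1,120.00 = -1,275.00
  Taxable ≤ 0 → 0.00

0.00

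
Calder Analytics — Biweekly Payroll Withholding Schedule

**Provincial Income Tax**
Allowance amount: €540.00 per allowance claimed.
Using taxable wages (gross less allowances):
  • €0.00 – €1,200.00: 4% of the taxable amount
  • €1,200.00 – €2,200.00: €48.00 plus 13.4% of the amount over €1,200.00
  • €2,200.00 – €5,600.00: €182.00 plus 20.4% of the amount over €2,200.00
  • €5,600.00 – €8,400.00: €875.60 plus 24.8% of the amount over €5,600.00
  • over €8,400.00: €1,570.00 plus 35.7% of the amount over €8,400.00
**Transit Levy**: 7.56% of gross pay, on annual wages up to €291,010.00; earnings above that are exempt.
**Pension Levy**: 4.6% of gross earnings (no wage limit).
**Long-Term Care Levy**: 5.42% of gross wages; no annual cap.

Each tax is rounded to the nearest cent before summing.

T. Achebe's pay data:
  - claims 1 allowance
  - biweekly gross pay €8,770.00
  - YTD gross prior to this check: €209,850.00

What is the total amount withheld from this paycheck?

€3,069.60

Provincial Income Tax: taxable = €8,770.00 − 1×€540.00 = €8,230.00
  €875.60 + 24.8% × (€8,230.00 − €5,600.00) = €875.60 + 24.8% × €2,630.00 = €1,527.84
Transit Levy: 7.56% × €8,770.00 = €663.01
Pension Levy: 4.6% × €8,770.00 = €403.42
Long-Term Care Levy: 5.42% × €8,770.00 = €475.33
Total: €1,527.84 + €663.01 + €403.42 + €475.33 = €3,069.60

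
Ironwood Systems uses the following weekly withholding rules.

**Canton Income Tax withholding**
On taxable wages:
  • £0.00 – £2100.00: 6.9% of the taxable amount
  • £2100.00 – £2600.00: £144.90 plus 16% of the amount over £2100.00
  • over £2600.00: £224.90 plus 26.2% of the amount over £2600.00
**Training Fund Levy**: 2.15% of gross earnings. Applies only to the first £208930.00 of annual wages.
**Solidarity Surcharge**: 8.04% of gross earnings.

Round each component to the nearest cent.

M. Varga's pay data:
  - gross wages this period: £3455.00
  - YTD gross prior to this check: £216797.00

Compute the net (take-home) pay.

Canton Income Tax: taxable = £3455.00
  £224.90 + 26.2% × (£3455.00 − £2600.00) = £224.90 + 26.2% × £855.00 = £448.91
Training Fund Levy: YTD £216797.00 ≥ cap £208930.00 → £0.00
Solidarity Surcharge: 8.04% × £3455.00 = £277.78
Total withheld: £448.91 + £0.00 + £277.78 = £726.69
Net pay: £3455.00 − £726.69 = £2728.31

£2728.31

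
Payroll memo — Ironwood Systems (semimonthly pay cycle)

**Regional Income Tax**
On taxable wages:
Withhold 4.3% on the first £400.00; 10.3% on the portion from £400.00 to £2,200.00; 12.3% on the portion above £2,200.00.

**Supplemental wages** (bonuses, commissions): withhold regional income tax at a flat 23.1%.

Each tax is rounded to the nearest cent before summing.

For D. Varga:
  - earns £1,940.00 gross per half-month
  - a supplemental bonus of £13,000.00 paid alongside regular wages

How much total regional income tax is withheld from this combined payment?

Regional Income Tax: taxable = £1,940.00
  £17.20 + 10.3% × (£1,940.00 − £400.00) = £17.20 + 10.3% × £1,540.00 = £175.82
Supplemental (23.1% flat on bonus): 23.1% × £13,000.00 = £3,003.00
Total regional income tax: £175.82 + £3,003.00 = £3,178.82

£3,178.82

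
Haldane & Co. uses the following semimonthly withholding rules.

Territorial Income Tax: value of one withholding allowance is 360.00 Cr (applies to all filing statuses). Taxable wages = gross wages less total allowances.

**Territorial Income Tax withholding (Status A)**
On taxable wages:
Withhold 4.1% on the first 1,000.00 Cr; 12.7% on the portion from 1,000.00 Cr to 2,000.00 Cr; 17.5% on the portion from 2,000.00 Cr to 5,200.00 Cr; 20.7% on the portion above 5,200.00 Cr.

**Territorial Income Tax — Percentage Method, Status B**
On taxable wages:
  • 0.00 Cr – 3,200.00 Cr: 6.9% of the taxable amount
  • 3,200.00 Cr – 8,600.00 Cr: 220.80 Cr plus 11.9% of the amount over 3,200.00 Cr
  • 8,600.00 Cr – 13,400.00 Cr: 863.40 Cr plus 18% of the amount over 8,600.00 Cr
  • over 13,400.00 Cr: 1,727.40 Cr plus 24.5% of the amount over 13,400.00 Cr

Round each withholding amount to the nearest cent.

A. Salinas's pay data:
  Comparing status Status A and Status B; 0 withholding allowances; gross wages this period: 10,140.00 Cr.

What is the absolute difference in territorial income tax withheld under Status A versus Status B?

609.98 Cr

Territorial Income Tax (Status A): taxable = 10,140.00 Cr
  728.00 Cr + 20.7% × (10,140.00 Cr − 5,200.00 Cr) = 728.00 Cr + 20.7% × 4,940.00 Cr = 1,750.58 Cr
Territorial Income Tax (Status B): taxable = 10,140.00 Cr
  863.40 Cr + 18% × (10,140.00 Cr − 8,600.00 Cr) = 863.40 Cr + 18% × 1,540.00 Cr = 1,140.60 Cr
Difference: |1,750.58 Cr − 1,140.60 Cr| = 609.98 Cr (higher under Status A)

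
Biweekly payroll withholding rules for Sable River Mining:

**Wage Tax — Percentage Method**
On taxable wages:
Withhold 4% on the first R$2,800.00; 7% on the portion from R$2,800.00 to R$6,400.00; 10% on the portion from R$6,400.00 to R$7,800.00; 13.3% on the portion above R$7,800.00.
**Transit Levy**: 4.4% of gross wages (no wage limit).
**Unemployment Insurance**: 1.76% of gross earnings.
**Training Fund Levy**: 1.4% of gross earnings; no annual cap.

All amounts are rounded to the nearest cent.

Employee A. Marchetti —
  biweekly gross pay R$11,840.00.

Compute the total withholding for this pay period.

Wage Tax: taxable = R$11,840.00
  R$504.00 + 13.3% × (R$11,840.00 − R$7,800.00) = R$504.00 + 13.3% × R$4,040.00 = R$1,041.32
Transit Levy: 4.4% × R$11,840.00 = R$520.96
Unemployment Insurance: 1.76% × R$11,840.00 = R$208.38
Training Fund Levy: 1.4% × R$11,840.00 = R$165.76
Total: R$1,041.32 + R$520.96 + R$208.38 + R$165.76 = R$1,936.42

R$1,936.42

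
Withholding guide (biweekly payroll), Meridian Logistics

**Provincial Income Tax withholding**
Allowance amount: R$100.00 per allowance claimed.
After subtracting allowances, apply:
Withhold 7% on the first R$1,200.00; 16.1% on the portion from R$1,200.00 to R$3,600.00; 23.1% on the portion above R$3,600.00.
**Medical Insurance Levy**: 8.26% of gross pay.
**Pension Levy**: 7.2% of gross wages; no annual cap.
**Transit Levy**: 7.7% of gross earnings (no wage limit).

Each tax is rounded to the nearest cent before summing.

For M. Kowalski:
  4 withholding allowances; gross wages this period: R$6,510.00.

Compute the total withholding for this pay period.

Provincial Income Tax: taxable = R$6,510.00 − 4×R$100.00 = R$6,110.00
  R$470.40 + 23.1% × (R$6,110.00 − R$3,600.00) = R$470.40 + 23.1% × R$2,510.00 = R$1,050.21
Medical Insurance Levy: 8.26% × R$6,510.00 = R$537.73
Pension Levy: 7.2% × R$6,510.00 = R$468.72
Transit Levy: 7.7% × R$6,510.00 = R$501.27
Total: R$1,050.21 + R$537.73 + R$468.72 + R$501.27 = R$2,557.93

R$2,557.93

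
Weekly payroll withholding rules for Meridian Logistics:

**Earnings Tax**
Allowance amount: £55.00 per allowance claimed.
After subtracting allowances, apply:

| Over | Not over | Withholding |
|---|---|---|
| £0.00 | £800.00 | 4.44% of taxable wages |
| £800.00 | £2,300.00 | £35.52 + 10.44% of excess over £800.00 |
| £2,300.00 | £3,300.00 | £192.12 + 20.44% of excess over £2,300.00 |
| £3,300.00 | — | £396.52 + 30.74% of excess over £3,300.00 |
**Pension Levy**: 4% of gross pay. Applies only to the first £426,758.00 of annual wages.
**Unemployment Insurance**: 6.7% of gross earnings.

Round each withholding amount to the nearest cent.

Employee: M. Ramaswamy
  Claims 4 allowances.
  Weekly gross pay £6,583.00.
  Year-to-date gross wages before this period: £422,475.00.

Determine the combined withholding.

Earnings Tax: taxable = £6,583.00 − 4×£55.00 = £6,363.00
  £396.52 + 30.74% × (£6,363.00 − £3,300.00) = £396.52 + 30.74% × £3,063.00 = £1,338.09
Pension Levy: cap £426,758.00 − YTD £422,475.00 = £4,283.00 subject; 4% × £4,283.00 = £171.32
Unemployment Insurance: 6.7% × £6,583.00 = £441.06
Total: £1,338.09 + £171.32 + £441.06 = £1,950.47

£1,950.47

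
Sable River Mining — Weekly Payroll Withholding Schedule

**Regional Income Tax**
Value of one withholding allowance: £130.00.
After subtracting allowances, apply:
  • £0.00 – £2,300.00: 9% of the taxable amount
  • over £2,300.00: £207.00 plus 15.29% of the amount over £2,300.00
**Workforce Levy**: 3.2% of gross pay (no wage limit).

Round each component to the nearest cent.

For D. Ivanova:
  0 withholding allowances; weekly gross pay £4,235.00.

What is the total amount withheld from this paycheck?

Regional Income Tax: taxable = £4,235.00
  £207.00 + 15.29% × (£4,235.00 − £2,300.00) = £207.00 + 15.29% × £1,935.00 = £502.86
Workforce Levy: 3.2% × £4,235.00 = £135.52
Total: £502.86 + £135.52 = £638.38

£638.38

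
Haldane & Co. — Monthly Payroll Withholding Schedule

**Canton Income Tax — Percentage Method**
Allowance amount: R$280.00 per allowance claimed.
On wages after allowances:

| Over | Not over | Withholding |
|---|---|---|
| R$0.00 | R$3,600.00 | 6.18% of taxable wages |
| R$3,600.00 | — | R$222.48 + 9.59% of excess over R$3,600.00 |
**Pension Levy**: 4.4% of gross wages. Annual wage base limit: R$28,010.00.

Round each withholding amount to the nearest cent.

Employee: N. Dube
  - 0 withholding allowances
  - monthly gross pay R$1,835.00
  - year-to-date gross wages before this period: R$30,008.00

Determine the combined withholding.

R$113.40

Canton Income Tax: taxable = R$1,835.00
  6.18% × R$1,835.00 = R$113.40
Pension Levy: YTD R$30,008.00 ≥ cap R$28,010.00 → R$0.00
Total: R$113.40 + R$0.00 = R$113.40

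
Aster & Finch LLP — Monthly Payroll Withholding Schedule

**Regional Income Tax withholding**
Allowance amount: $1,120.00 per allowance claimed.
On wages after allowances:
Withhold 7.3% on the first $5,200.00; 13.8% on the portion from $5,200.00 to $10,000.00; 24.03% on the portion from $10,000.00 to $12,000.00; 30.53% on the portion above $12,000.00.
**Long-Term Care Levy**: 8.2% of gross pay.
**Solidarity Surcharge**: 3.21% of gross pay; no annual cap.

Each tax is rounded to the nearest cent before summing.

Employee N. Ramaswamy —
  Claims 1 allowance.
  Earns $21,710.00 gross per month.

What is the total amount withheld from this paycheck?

$6,622.24

Regional Income Tax: taxable = $21,710.00 − 1×$1,120.00 = $20,590.00
  $1,522.60 + 30.53% × ($20,590.00 − $12,000.00) = $1,522.60 + 30.53% × $8,590.00 = $4,145.13
Long-Term Care Levy: 8.2% × $21,710.00 = $1,780.22
Solidarity Surcharge: 3.21% × $21,710.00 = $696.89
Total: $4,145.13 + $1,780.22 + $696.89 = $6,622.24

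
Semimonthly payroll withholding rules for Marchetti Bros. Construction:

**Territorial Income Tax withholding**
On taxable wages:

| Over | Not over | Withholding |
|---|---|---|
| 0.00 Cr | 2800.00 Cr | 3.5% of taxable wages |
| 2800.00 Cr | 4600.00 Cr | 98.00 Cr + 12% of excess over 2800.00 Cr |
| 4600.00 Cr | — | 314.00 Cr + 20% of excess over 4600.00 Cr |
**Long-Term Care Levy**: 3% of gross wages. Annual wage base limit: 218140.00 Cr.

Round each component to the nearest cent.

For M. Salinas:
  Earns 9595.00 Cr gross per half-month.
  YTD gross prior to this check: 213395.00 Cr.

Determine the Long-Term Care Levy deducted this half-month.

142.35 Cr

Long-Term Care Levy: cap 218140.00 Cr − YTD 213395.00 Cr = 4745.00 Cr subject; 3% × 4745.00 Cr = 142.35 Cr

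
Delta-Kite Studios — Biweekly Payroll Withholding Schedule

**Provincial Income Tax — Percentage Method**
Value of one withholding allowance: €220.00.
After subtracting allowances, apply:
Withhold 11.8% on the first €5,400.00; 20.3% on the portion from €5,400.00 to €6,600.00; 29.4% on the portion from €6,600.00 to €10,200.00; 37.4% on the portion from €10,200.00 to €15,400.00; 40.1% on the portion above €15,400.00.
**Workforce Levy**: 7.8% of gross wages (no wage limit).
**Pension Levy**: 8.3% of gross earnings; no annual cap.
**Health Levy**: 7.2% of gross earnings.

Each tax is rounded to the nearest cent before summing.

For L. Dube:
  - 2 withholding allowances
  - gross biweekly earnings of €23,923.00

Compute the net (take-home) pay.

€11,223.66

Provincial Income Tax: taxable = €23,923.00 − 2×€220.00 = €23,483.00
  €3,884.00 + 40.1% × (€23,483.00 − €15,400.00) = €3,884.00 + 40.1% × €8,083.00 = €7,125.28
Workforce Levy: 7.8% × €23,923.00 = €1,865.99
Pension Levy: 8.3% × €23,923.00 = €1,985.61
Health Levy: 7.2% × €23,923.00 = €1,722.46
Total withheld: €7,125.28 + €1,865.99 + €1,985.61 + €1,722.46 = €12,699.34
Net pay: €23,923.00 − €12,699.34 = €11,223.66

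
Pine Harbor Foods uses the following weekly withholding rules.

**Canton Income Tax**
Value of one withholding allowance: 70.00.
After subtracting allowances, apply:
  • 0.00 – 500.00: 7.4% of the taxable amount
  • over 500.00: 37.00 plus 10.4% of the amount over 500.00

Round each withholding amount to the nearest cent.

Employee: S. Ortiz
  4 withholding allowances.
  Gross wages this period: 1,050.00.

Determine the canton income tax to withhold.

65.08

Canton Income Tax: taxable = 1,050.00 − 4×70.00 = 770.00
  37.00 + 10.4% × (770.00 − 500.00) = 37.00 + 10.4% × 270.00 = 65.08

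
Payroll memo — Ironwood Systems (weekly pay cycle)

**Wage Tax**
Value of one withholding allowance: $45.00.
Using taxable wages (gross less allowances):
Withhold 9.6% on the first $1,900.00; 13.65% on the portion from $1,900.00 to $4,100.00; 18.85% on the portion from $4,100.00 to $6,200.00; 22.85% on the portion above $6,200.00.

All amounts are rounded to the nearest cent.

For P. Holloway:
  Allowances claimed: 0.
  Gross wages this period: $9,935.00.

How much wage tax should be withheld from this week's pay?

Wage Tax: taxable = $9,935.00
  $878.55 + 22.85% × ($9,935.00 − $6,200.00) = $878.55 + 22.85% × $3,735.00 = $1,732.00

$1,732.00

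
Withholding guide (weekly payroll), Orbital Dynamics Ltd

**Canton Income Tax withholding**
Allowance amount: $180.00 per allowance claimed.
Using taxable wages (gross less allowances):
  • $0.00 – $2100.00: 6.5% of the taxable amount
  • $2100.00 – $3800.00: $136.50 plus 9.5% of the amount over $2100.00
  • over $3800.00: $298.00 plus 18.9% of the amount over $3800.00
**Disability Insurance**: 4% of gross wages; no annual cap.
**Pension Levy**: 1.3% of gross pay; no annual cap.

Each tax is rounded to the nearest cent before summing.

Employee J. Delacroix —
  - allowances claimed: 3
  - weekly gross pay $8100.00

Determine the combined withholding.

Canton Income Tax: taxable = $8100.00 − 3×$180.00 = $7560.00
  $298.00 + 18.9% × ($7560.00 − $3800.00) = $298.00 + 18.9% × $3760.00 = $1008.64
Disability Insurance: 4% × $8100.00 = $324.00
Pension Levy: 1.3% × $8100.00 = $105.30
Total: $1008.64 + $324.00 + $105.30 = $1437.94

$1437.94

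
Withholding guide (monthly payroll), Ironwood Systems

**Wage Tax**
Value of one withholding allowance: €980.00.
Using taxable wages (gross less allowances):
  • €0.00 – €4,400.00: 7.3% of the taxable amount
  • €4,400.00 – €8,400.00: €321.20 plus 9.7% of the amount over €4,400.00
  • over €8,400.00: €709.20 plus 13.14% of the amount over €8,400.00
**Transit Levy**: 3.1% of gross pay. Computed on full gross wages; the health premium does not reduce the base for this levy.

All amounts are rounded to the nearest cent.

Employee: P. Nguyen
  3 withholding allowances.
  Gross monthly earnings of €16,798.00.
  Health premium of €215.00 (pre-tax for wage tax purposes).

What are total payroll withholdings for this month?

Wage Tax: taxable = €16,798.00 − €215.00 − 3×€980.00 = €13,643.00
  €709.20 + 13.14% × (€13,643.00 − €8,400.00) = €709.20 + 13.14% × €5,243.00 = €1,398.13
Transit Levy: 3.1% × €16,798.00 = €520.74
Total: €1,398.13 + €520.74 = €1,918.87

€1,918.87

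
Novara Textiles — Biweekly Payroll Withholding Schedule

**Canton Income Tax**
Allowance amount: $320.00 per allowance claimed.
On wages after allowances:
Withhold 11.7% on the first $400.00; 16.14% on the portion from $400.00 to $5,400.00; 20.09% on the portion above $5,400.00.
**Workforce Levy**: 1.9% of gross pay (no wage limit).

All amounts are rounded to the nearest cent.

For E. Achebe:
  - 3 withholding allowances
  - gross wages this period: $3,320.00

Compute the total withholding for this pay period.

Canton Income Tax: taxable = $3,320.00 − 3×$320.00 = $2,360.00
  $46.80 + 16.14% × ($2,360.00 − $400.00) = $46.80 + 16.14% × $1,960.00 = $363.14
Workforce Levy: 1.9% × $3,320.00 = $63.08
Total: $363.14 + $63.08 = $426.22

$426.22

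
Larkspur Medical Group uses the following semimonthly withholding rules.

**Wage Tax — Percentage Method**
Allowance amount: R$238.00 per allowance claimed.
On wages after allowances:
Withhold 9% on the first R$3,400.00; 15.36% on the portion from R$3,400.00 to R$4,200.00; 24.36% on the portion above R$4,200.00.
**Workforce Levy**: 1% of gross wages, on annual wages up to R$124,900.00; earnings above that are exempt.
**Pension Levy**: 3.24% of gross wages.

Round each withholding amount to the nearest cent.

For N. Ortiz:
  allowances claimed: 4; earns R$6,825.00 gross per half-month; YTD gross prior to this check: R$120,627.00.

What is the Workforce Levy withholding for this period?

Workforce Levy: cap R$124,900.00 − YTD R$120,627.00 = R$4,273.00 subject; 1% × R$4,273.00 = R$42.73

R$42.73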